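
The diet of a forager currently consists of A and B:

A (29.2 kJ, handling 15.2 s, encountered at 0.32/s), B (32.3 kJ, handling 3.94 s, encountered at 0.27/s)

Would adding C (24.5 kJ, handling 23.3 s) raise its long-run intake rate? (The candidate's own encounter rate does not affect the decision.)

No

Intake rate on the current diet: R = (0.32×29.2 + 0.27×32.3) / (1 + 0.32×15.2 + 0.27×3.94) = 18.06/6.928 = 2.608 kJ/s.
C: E/h = 24.5/23.3 = 1.052 kJ/s.
1.052 < 2.608, so adding C would lower the average — exclude it.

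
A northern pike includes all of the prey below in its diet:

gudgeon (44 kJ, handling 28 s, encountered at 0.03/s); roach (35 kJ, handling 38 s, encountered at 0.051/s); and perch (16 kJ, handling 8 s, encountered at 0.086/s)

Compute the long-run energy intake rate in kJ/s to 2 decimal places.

1.00 kJ/s

R = Σλ_iE_i / (1 + Σλ_ih_i)
Numerator: 0.03×44 + 0.051×35 + 0.086×16 = 4.481
Denominator: 1 + 0.03×28 + 0.051×38 + 0.086×8 = 4.466
R = 4.481/4.466 = 1.003 kJ/s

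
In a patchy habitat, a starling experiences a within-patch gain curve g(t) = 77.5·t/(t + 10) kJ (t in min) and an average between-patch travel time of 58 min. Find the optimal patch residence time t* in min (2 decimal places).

By the marginal value theorem, leave when the instantaneous gain rate g'(t) equals the habitat-wide average g(t)/(T + t).
g'(t) = 77.5·10/(t + 10)². Setting 77.5·10/(t+10)² = 77.5t/[(t+10)(58+t)] gives 10(58+t) = t(t+10), so t² = 10×58 = 580.
t* = √580 = 24.08 min.

24.08 min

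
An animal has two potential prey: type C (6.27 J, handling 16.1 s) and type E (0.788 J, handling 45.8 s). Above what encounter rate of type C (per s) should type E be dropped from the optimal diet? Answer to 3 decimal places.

0.003 per s

Drop type E once their profitability E₂/h₂ falls below the rate achievable on type C alone: E₂/h₂ = λE₁/(1 + λh₁).
Solve for λ: λE₁h₂ = E₂(1 + λh₁) → λ(E₁h₂ − E₂h₁) = E₂ → λ = E₂/(E₁h₂ − E₂h₁).
λ = 0.788/(6.27×45.8 − 0.788×16.1) = 0.788/274.5 = 0.002871 per s.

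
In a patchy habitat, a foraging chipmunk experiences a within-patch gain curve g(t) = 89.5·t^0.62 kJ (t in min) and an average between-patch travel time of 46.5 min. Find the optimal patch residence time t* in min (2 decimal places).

Maximise g(t)/(T+t): set derivative to zero → g'(t)(T+t) = g(t).
g'(t) = 0.62·89.5·t^-0.38. Setting 0.62·89.5·t^-0.38 = 89.5·t^0.62/(46.5+t) gives 0.62(46.5+t) = t, so 0.38·t = 0.62×46.5.
t* = 0.62×46.5/0.38 = 75.87 min.

75.87 min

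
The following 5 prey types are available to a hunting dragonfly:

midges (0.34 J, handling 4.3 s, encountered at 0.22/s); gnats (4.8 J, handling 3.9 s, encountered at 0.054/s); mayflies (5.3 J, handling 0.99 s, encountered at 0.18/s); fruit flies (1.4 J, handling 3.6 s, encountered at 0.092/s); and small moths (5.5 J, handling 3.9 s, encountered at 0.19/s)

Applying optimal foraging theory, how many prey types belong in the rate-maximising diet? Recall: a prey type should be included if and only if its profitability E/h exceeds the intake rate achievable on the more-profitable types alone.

3

Rank by E/h (J/s): mayflies 5.35, small moths 1.41, gnats 1.23, fruit flies 0.389, midges 0.0791. Include each in turn until the next type's E/h falls below the running intake rate.
Rate on top 1: 0.8097. small moths: 1.41 > 0.8097 → include.
Rate on top 2: 1.042. gnats: 1.23 > 1.042 → include.
Rate on top 3: 1.06. fruit flies: 0.389 < 1.06 → exclude; stop.
Optimal diet: mayflies, small moths, gnats — 3 of 5 types.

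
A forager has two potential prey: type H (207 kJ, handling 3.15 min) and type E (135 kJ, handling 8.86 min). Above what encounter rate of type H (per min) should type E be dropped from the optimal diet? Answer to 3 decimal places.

0.096 per min

Drop type E once their profitability E₂/h₂ falls below the rate achievable on type H alone: E₂/h₂ = λE₁/(1 + λh₁).
Solve for λ: λE₁h₂ = E₂(1 + λh₁) → λ(E₁h₂ − E₂h₁) = E₂ → λ = E₂/(E₁h₂ − E₂h₁).
λ = 135/(207×8.86 − 135×3.15) = 135/1409 = 0.09583 per min.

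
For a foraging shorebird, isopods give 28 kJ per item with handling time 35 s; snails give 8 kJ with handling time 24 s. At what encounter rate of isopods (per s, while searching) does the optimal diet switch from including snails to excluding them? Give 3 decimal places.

Drop snails once their profitability E₂/h₂ falls below the rate achievable on isopods alone: E₂/h₂ = λE₁/(1 + λh₁).
Solve for λ: λE₁h₂ = E₂(1 + λh₁) → λ(E₁h₂ − E₂h₁) = E₂ → λ = E₂/(E₁h₂ − E₂h₁).
λ = 8/(28×24 − 8×35) = 8/392 = 0.02041 per s.

0.020 per s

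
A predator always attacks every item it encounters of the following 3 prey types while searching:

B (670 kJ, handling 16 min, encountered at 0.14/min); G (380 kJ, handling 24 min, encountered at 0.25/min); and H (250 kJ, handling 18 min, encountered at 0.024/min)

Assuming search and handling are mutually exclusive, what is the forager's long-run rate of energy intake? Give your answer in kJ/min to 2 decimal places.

R = Σλ_iE_i / (1 + Σλ_ih_i)
Numerator: 0.14×670 + 0.25×380 + 0.024×250 = 194.8
Denominator: 1 + 0.14×16 + 0.25×24 + 0.024×18 = 9.672
R = 194.8/9.672 = 20.14 kJ/min

20.14 kJ/min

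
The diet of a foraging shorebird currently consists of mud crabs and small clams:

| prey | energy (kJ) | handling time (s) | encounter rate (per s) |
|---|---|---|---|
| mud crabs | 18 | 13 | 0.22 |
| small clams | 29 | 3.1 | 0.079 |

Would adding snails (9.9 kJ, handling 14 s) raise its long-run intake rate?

No

On mud crabs and small clams alone, R = ΣλE/(1+Σλh) = 6.251/4.105 = 1.523 kJ/s.
Profitability of snails: 9.9/14 = 0.7071 kJ/s.
0.7071 < 1.523, so adding snails would lower the average — exclude it.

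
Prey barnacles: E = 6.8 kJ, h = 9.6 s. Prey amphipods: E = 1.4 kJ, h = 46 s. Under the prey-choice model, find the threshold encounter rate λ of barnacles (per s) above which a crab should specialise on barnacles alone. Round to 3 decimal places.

0.005 per s

The zero-one rule: include amphipods iff E₂/h₂ > λE₁/(1+λh₁). Equality gives the switch point.
λE₁h₂ = E₂ + λE₂h₁ ⇒ λ = E₂/(E₁h₂ − E₂h₁) = 1.4/(312.8 − 13.44) = 0.004677 per s.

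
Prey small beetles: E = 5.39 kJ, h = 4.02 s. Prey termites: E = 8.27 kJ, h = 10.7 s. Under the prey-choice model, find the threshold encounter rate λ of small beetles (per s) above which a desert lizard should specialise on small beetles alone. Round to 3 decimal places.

0.339 per s

The zero-one rule: include termites iff E₂/h₂ > λE₁/(1+λh₁). Equality gives the switch point.
λE₁h₂ = E₂ + λE₂h₁ ⇒ λ = E₂/(E₁h₂ − E₂h₁) = 8.27/(57.67 − 33.25) = 0.3386 per s.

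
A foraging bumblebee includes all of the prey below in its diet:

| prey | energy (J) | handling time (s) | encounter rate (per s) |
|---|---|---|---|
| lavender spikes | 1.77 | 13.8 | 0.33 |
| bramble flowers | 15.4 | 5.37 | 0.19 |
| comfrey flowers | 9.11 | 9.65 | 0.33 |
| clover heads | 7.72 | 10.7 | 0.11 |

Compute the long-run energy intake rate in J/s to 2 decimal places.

R = Σλ_iE_i / (1 + Σλ_ih_i)
Numerator: 0.33×1.77 + 0.19×15.4 + 0.33×9.11 + 0.11×7.72 = 7.366
Denominator: 1 + 0.33×13.8 + 0.19×5.37 + 0.33×9.65 + 0.11×10.7 = 10.94
R = 7.366/10.94 = 0.6735 J/s

0.67 J/s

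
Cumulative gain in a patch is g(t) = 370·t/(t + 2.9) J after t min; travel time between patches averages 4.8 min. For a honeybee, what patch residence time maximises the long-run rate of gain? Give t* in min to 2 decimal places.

By the marginal value theorem, leave when the instantaneous gain rate g'(t) equals the habitat-wide average g(t)/(T + t).
g'(t) = 370·2.9/(t + 2.9)². Setting 370·2.9/(t+2.9)² = 370t/[(t+2.9)(4.8+t)] gives 2.9(4.8+t) = t(t+2.9), so t² = 2.9×4.8 = 13.92.
t* = √13.92 = 3.731 min.

3.73 min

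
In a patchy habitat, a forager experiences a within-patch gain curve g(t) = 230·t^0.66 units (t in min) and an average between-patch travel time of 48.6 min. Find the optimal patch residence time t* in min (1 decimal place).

By the marginal value theorem, leave when the instantaneous gain rate g'(t) equals the habitat-wide average g(t)/(T + t).
g'(t) = 0.66·230·t^-0.34. Setting 0.66·230·t^-0.34 = 230·t^0.66/(48.6+t) gives 0.66(48.6+t) = t, so 0.34·t = 0.66×48.6.
t* = 0.66×48.6/0.34 = 94.34 min.

94.3 min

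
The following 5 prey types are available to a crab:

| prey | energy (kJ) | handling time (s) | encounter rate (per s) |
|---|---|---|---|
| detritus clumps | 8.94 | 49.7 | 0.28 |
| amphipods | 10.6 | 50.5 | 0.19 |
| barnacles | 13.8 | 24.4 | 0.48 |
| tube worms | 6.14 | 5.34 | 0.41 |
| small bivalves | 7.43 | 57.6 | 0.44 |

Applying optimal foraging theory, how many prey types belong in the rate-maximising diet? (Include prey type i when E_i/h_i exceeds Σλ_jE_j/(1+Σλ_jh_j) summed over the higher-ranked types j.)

1

E/h in descending order: tube worms 1.15, barnacles 0.566, amphipods 0.21, detritus clumps 0.18, small bivalves 0.129 kJ/s. The optimal diet is the largest prefix of this list for which every included type satisfies E_i/h_i > R on the types above it.
Rate on top 1: 0.7893. barnacles: 0.566 < 0.7893 → exclude; stop.
Optimal diet: tube worms — 1 of 5 types.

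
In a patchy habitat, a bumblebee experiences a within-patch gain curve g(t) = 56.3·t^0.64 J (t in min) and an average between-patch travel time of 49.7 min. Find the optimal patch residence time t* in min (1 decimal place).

Maximise g(t)/(T+t): set derivative to zero → g'(t)(T+t) = g(t).
g'(t) = 0.64·56.3·t^-0.36. Setting 0.64·56.3·t^-0.36 = 56.3·t^0.64/(49.7+t) gives 0.64(49.7+t) = t, so 0.36·t = 0.64×49.7.
t* = 0.64×49.7/0.36 = 88.36 min.

88.4 min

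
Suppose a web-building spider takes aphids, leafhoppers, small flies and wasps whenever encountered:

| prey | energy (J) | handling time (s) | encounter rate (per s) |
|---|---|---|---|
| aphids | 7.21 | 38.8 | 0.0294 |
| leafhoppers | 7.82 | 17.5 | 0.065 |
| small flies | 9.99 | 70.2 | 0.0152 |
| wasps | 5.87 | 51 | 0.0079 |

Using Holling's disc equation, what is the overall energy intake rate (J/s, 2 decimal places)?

Energy encountered per unit search time: 0.0294×7.21 + 0.065×7.82 + 0.0152×9.99 + 0.0079×5.87 = 0.9185 J/s.
Handling time per unit search time: 0.0294×38.8 + 0.065×17.5 + 0.0152×70.2 + 0.0079×51 = 3.748.
Rate = 0.9185/(1 + 3.748) = 0.1934 J/s.

0.19 J/s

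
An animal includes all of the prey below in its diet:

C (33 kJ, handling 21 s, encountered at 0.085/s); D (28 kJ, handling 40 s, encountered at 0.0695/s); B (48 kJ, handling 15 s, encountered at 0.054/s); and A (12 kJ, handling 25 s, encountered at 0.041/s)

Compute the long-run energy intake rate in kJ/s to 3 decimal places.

1.059 kJ/s

Energy encountered per unit search time: 0.085×33 + 0.0695×28 + 0.054×48 + 0.041×12 = 7.835 kJ/s.
Handling time per unit search time: 0.085×21 + 0.0695×40 + 0.054×15 + 0.041×25 = 6.4.
Rate = 7.835/(1 + 6.4) = 1.059 kJ/s.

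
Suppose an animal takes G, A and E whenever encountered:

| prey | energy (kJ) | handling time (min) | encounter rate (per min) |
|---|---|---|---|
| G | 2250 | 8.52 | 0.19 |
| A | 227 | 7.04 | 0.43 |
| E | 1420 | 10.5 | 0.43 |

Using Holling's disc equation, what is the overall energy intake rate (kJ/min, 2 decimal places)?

R = Σλ_iE_i / (1 + Σλ_ih_i)
Numerator: 0.19×2250 + 0.43×227 + 0.43×1420 = 1136
Denominator: 1 + 0.19×8.52 + 0.43×7.04 + 0.43×10.5 = 10.16
R = 1136/10.16 = 111.8 kJ/min

111.77 kJ/min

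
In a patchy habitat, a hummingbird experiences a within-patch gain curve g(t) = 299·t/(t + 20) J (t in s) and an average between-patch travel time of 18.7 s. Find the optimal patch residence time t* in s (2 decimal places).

19.34 s

Optimal t* satisfies g'(t*) = g(t*)/(T + t*).
g'(t) = 299·20/(t + 20)². Setting 299·20/(t+20)² = 299t/[(t+20)(18.7+t)] gives 20(18.7+t) = t(t+20), so t² = 20×18.7 = 374.
t* = √374 = 19.34 s.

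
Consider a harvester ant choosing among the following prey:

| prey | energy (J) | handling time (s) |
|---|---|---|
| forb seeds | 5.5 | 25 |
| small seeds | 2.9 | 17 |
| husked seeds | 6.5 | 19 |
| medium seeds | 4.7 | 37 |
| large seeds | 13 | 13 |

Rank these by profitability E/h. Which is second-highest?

husked seeds

In descending order of E/h:
large seeds: 13/13 = 1 J/s
husked seeds: 6.5/19 = 0.342 J/s
forb seeds: 5.5/25 = 0.22 J/s
small seeds: 2.9/17 = 0.171 J/s
medium seeds: 4.7/37 = 0.127 J/s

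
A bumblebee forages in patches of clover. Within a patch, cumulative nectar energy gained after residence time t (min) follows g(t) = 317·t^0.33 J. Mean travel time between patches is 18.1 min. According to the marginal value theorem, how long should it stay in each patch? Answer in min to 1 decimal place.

8.9 min

Optimal t* satisfies g'(t*) = g(t*)/(T + t*).
g'(t) = 0.33·317·t^-0.67. Setting 0.33·317·t^-0.67 = 317·t^0.33/(18.1+t) gives 0.33(18.1+t) = t, so 0.67·t = 0.33×18.1.
t* = 0.33×18.1/0.67 = 8.915 min.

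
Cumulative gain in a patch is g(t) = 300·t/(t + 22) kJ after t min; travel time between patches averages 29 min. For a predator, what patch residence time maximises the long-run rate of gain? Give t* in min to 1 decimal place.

Maximise g(t)/(T+t): set derivative to zero → g'(t)(T+t) = g(t).
g'(t) = 300·22/(t + 22)². Setting 300·22/(t+22)² = 300t/[(t+22)(29+t)] gives 22(29+t) = t(t+22), so t² = 22×29 = 638.
t* = √638 = 25.26 min.

25.3 min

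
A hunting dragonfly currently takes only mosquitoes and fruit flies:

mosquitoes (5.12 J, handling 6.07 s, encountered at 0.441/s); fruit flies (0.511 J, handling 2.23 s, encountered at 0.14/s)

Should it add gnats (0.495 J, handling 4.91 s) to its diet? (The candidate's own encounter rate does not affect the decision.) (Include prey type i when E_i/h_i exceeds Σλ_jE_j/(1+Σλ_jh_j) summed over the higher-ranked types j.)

No

Current rate: (0.441×5.12 + 0.14×0.511)/(1 + 0.441×6.07 + 0.14×2.23) = 0.584 J/s.
gnats: E/h = 0.495/4.91 = 0.1008 J/s.
0.1008 < 0.584, so adding gnats would lower the average — exclude it.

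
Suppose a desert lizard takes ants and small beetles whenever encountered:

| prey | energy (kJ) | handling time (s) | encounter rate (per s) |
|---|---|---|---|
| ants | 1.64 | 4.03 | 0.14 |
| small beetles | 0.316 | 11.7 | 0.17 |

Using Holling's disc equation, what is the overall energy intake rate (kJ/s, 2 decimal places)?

R = Σλ_iE_i / (1 + Σλ_ih_i)
Numerator: 0.14×1.64 + 0.17×0.316 = 0.2833
Denominator: 1 + 0.14×4.03 + 0.17×11.7 = 3.553
R = 0.2833/3.553 = 0.07974 kJ/s

0.08 kJ/s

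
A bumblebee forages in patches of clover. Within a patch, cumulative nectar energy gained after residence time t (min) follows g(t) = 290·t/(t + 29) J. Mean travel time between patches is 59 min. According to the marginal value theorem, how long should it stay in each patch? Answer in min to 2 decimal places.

Optimal t* satisfies g'(t*) = g(t*)/(T + t*).
g'(t) = 290·29/(t + 29)². Setting 290·29/(t+29)² = 290t/[(t+29)(59+t)] gives 29(59+t) = t(t+29), so t² = 29×59 = 1711.
t* = √1711 = 41.36 min.

41.36 min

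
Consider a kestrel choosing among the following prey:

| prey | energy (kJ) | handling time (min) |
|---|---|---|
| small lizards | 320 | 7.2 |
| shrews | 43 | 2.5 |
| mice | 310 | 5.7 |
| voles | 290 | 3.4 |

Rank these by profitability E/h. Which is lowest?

In descending order of E/h:
voles: 290/3.4 = 85.3 kJ/min
mice: 310/5.7 = 54.4 kJ/min
small lizards: 320/7.2 = 44.4 kJ/min
shrews: 43/2.5 = 17.2 kJ/min

shrews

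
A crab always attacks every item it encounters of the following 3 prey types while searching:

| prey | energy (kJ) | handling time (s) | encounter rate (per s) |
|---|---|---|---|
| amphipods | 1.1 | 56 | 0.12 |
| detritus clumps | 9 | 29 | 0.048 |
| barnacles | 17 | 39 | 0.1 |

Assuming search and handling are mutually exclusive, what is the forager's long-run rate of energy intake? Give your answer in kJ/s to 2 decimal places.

R = Σλ_iE_i / (1 + Σλ_ih_i)
Numerator: 0.12×1.1 + 0.048×9 + 0.1×17 = 2.264
Denominator: 1 + 0.12×56 + 0.048×29 + 0.1×39 = 13.01
R = 2.264/13.01 = 0.174 kJ/s

0.17 kJ/s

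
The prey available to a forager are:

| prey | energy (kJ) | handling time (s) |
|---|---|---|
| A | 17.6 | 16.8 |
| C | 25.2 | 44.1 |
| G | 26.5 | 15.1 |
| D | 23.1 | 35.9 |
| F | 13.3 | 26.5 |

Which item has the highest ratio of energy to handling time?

G

Profitability E/h (kJ/s): A = 17.6/16.8 = 1.05, C = 25.2/44.1 = 0.571, G = 26.5/15.1 = 1.75, D = 23.1/35.9 = 0.643, F = 13.3/26.5 = 0.502.
Ranked: G > A > D > C > F.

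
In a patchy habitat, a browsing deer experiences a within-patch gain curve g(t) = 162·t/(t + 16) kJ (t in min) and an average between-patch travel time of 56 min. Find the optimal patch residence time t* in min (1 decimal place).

By the marginal value theorem, leave when the instantaneous gain rate g'(t) equals the habitat-wide average g(t)/(T + t).
g'(t) = 162·16/(t + 16)². Setting 162·16/(t+16)² = 162t/[(t+16)(56+t)] gives 16(56+t) = t(t+16), so t² = 16×56 = 896.
t* = √896 = 29.93 min.

29.9 min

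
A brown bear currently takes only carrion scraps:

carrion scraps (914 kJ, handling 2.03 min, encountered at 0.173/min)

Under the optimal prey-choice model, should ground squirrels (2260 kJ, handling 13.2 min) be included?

Yes

Intake rate on the current diet: R = (0.173×914) / (1 + 0.173×2.03) = 158.1/1.351 = 117 kJ/min.
ground squirrels: E/h = 2260/13.2 = 171.2 kJ/min.
Since 171.2 > R, including ground squirrels increases the long-run rate.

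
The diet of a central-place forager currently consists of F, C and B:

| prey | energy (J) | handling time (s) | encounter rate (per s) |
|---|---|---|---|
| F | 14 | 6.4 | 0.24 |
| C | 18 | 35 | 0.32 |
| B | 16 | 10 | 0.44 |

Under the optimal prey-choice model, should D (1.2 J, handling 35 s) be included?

Current rate: (0.24×14 + 0.32×18 + 0.44×16)/(1 + 0.24×6.4 + 0.32×35 + 0.44×10) = 0.891 J/s.
D: E/h = 1.2/35 = 0.03429 J/s.
Since 0.03429 < R, time spent handling D is better spent searching.

No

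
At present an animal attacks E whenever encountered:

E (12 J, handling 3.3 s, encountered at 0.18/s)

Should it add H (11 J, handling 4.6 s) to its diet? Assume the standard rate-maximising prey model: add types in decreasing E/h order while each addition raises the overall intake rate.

On E alone, R = ΣλE/(1+Σλh) = 2.16/1.594 = 1.355 J/s.
Profitability of H: 11/4.6 = 2.391 J/s.
Since 2.391 > R, including H increases the long-run rate.

Yes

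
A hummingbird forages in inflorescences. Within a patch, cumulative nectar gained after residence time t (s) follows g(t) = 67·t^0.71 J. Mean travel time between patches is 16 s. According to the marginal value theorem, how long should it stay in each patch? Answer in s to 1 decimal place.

By the marginal value theorem, leave when the instantaneous gain rate g'(t) equals the habitat-wide average g(t)/(T + t).
g'(t) = 0.71·67·t^-0.29. Setting 0.71·67·t^-0.29 = 67·t^0.71/(16+t) gives 0.71(16+t) = t, so 0.29·t = 0.71×16.
t* = 0.71×16/0.29 = 39.17 s.

39.2 s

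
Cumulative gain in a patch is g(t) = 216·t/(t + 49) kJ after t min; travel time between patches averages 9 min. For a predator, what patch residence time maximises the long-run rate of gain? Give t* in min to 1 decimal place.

21.0 min

By the marginal value theorem, leave when the instantaneous gain rate g'(t) equals the habitat-wide average g(t)/(T + t).
g'(t) = 216·49/(t + 49)². Setting 216·49/(t+49)² = 216t/[(t+49)(9+t)] gives 49(9+t) = t(t+49), so t² = 49×9 = 441.
t* = √441 = 21 min.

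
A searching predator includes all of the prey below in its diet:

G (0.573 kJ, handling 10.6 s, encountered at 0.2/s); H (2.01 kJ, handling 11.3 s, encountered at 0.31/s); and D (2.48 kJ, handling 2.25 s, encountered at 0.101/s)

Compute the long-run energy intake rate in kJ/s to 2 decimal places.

0.14 kJ/s

Energy encountered per unit search time: 0.2×0.573 + 0.31×2.01 + 0.101×2.48 = 0.9882 kJ/s.
Handling time per unit search time: 0.2×10.6 + 0.31×11.3 + 0.101×2.25 = 5.85.
Rate = 0.9882/(1 + 5.85) = 0.1443 kJ/s.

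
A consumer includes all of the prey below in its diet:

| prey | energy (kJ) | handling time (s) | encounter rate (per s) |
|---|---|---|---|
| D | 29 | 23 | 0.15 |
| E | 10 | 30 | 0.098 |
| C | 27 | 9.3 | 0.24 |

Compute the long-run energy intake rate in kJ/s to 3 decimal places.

R = Σλ_iE_i / (1 + Σλ_ih_i)
Numerator: 0.15×29 + 0.098×10 + 0.24×27 = 11.81
Denominator: 1 + 0.15×23 + 0.098×30 + 0.24×9.3 = 9.622
R = 11.81/9.622 = 1.227 kJ/s

1.227 kJ/s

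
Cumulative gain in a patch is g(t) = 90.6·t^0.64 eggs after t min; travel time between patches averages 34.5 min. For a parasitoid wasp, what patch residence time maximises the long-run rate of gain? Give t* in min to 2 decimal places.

Maximise g(t)/(T+t): set derivative to zero → g'(t)(T+t) = g(t).
g'(t) = 0.64·90.6·t^-0.36. Setting 0.64·90.6·t^-0.36 = 90.6·t^0.64/(34.5+t) gives 0.64(34.5+t) = t, so 0.36·t = 0.64×34.5.
t* = 0.64×34.5/0.36 = 61.33 min.

61.33 min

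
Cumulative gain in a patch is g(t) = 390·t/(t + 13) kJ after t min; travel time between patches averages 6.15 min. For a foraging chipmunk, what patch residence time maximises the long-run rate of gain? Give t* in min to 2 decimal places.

8.94 min

Maximise g(t)/(T+t): set derivative to zero → g'(t)(T+t) = g(t).
g'(t) = 390·13/(t + 13)². Setting 390·13/(t+13)² = 390t/[(t+13)(6.15+t)] gives 13(6.15+t) = t(t+13), so t² = 13×6.15 = 79.95.
t* = √79.95 = 8.941 min.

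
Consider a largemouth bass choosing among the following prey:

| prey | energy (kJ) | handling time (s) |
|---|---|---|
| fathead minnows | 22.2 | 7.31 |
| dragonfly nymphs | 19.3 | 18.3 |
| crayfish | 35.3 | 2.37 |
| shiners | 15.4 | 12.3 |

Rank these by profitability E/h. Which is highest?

In descending order of E/h:
crayfish: 35.3/2.37 = 14.9 kJ/s
fathead minnows: 22.2/7.31 = 3.04 kJ/s
shiners: 15.4/12.3 = 1.25 kJ/s
dragonfly nymphs: 19.3/18.3 = 1.05 kJ/s

crayfish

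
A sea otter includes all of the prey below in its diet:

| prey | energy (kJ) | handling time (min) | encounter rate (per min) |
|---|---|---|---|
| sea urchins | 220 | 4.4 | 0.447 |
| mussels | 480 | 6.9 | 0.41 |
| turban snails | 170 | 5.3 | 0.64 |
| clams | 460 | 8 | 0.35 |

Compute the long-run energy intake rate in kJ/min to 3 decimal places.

47.126 kJ/min

Energy encountered per unit search time: 0.447×220 + 0.41×480 + 0.64×170 + 0.35×460 = 564.9 kJ/min.
Handling time per unit search time: 0.447×4.4 + 0.41×6.9 + 0.64×5.3 + 0.35×8 = 10.99.
Rate = 564.9/(1 + 10.99) = 47.13 kJ/min.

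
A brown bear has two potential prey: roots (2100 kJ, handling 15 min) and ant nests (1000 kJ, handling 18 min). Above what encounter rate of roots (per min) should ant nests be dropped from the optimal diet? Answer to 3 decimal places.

0.044 per min

At the threshold, the rate on roots alone equals the profitability of ant nests: λ·2100/(1 + λ·15) = 1000/18 = 55.56.
Rearranging, λ(2100 − 55.56×15) = 55.56, so λ = 55.56/1267 = 0.04386 per min.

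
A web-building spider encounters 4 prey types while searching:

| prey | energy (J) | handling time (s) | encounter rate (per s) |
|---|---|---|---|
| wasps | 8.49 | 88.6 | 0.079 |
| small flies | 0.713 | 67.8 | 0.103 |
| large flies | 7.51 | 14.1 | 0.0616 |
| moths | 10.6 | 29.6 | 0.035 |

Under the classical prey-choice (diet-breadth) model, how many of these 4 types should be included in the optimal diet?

2

Rank by E/h (J/s): large flies 0.533, moths 0.358, wasps 0.0958, small flies 0.0105. Include each in turn until the next type's E/h falls below the running intake rate.
Rate on top 1: 0.2476. moths: 0.358 > 0.2476 → include.
Rate on top 2: 0.287. wasps: 0.0958 < 0.287 → exclude; stop.
Optimal diet: large flies, moths — 2 of 4 types.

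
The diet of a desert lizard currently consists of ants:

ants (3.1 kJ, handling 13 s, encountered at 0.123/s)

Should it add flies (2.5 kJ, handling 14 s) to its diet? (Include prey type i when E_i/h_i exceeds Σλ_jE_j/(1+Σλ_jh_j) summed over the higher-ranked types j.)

Yes

Intake rate on the current diet: R = (0.123×3.1) / (1 + 0.123×13) = 0.3813/2.599 = 0.1467 kJ/s.
flies: E/h = 2.5/14 = 0.1786 kJ/s.
0.1786 > 0.1467, so adding flies raises the average — include it.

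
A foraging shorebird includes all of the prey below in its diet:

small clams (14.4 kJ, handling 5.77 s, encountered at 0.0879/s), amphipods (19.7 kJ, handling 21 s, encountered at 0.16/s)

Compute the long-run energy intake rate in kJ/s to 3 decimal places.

0.908 kJ/s

R = (0.0879×14.4 + 0.16×19.7) / (1 + 0.0879×5.77 + 0.16×21) = 4.418/4.867 = 0.9077 kJ/s.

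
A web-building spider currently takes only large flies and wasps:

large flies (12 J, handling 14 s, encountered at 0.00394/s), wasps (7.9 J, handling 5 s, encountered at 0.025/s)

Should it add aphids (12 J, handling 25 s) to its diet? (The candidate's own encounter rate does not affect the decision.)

Current rate: (0.00394×12 + 0.025×7.9)/(1 + 0.00394×14 + 0.025×5) = 0.2074 J/s.
aphids: E/h = 12/25 = 0.48 J/s.
0.48 > 0.2074, so adding aphids raises the average — include it.

Yes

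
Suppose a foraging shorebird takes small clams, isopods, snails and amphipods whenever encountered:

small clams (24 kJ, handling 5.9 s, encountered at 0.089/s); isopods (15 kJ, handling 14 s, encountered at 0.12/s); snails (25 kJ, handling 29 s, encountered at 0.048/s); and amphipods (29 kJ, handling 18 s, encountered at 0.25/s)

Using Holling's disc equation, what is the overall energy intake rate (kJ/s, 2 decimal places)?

1.36 kJ/s

R = Σλ_iE_i / (1 + Σλ_ih_i)
Numerator: 0.089×24 + 0.12×15 + 0.048×25 + 0.25×29 = 12.39
Denominator: 1 + 0.089×5.9 + 0.12×14 + 0.048×29 + 0.25×18 = 9.097
R = 12.39/9.097 = 1.362 kJ/s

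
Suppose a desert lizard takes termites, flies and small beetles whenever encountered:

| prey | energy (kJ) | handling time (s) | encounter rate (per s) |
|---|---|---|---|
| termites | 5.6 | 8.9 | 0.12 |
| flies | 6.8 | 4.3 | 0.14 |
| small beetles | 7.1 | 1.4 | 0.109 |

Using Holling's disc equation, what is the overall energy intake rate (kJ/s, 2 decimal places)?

R = (0.12×5.6 + 0.14×6.8 + 0.109×7.1) / (1 + 0.12×8.9 + 0.14×4.3 + 0.109×1.4) = 2.398/2.823 = 0.8495 kJ/s.

0.85 kJ/s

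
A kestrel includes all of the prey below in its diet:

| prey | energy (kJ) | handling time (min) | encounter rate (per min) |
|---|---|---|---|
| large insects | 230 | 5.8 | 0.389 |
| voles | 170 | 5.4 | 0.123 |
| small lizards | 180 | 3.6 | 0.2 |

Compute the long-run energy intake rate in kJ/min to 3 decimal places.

31.545 kJ/min

Energy encountered per unit search time: 0.389×230 + 0.123×170 + 0.2×180 = 146.4 kJ/min.
Handling time per unit search time: 0.389×5.8 + 0.123×5.4 + 0.2×3.6 = 3.64.
Rate = 146.4/(1 + 3.64) = 31.54 kJ/min.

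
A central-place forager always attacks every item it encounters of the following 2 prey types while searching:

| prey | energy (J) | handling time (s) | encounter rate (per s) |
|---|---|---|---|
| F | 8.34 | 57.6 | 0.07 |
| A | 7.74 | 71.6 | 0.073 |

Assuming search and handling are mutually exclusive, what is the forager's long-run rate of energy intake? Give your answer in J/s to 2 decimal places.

0.11 J/s

R = (0.07×8.34 + 0.073×7.74) / (1 + 0.07×57.6 + 0.073×71.6) = 1.149/10.26 = 0.112 J/s.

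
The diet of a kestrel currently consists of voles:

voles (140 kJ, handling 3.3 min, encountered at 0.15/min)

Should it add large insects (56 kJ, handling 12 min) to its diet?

Intake rate on the current diet: R = (0.15×140) / (1 + 0.15×3.3) = 21/1.495 = 14.05 kJ/min.
large insects: E/h = 56/12 = 4.667 kJ/min.
Since 4.667 < R, time spent handling large insects is better spent searching.

No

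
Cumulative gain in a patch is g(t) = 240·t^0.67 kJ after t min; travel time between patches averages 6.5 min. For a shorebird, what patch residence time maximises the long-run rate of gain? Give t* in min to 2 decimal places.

13.20 min

By the marginal value theorem, leave when the instantaneous gain rate g'(t) equals the habitat-wide average g(t)/(T + t).
g'(t) = 0.67·240·t^-0.33. Setting 0.67·240·t^-0.33 = 240·t^0.67/(6.5+t) gives 0.67(6.5+t) = t, so 0.33·t = 0.67×6.5.
t* = 0.67×6.5/0.33 = 13.2 min.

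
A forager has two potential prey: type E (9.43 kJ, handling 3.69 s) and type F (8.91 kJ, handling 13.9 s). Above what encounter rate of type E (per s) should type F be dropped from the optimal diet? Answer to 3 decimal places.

The zero-one rule: include type F iff E₂/h₂ > λE₁/(1+λh₁). Equality gives the switch point.
λE₁h₂ = E₂ + λE₂h₁ ⇒ λ = E₂/(E₁h₂ − E₂h₁) = 8.91/(131.1 − 32.88) = 0.09073 per s.

0.091 per s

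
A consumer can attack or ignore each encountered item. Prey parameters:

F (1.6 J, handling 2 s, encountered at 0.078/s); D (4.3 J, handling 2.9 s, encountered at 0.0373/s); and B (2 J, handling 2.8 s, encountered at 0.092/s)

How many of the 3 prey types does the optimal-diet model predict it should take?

3

Rank by E/h (J/s): D 1.48, F 0.8, B 0.714. Include each in turn until the next type's E/h falls below the running intake rate.
Rate on top 1: 0.1447. F: 0.8 > 0.1447 → include.
Rate on top 2: 0.2256. B: 0.714 > 0.2256 → include.
Optimal diet: D, F, B — 3 of 3 types.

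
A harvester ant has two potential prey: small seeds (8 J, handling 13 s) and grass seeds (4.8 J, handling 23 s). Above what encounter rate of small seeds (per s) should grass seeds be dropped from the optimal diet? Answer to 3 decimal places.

Drop grass seeds once their profitability E₂/h₂ falls below the rate achievable on small seeds alone: E₂/h₂ = λE₁/(1 + λh₁).
Solve for λ: λE₁h₂ = E₂(1 + λh₁) → λ(E₁h₂ − E₂h₁) = E₂ → λ = E₂/(E₁h₂ − E₂h₁).
λ = 4.8/(8×23 − 4.8×13) = 4.8/121.6 = 0.03947 per s.

0.039 per s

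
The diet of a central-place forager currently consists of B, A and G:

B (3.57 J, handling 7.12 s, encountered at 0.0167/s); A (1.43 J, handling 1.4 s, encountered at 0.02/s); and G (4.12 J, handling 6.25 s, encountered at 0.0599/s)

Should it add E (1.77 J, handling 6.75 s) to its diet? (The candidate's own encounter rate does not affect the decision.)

Yes

Current rate: (0.0167×3.57 + 0.02×1.43 + 0.0599×4.12)/(1 + 0.0167×7.12 + 0.02×1.4 + 0.0599×6.25) = 0.2202 J/s.
E: E/h = 1.77/6.75 = 0.2622 J/s.
Since 0.2622 > R, including E increases the long-run rate.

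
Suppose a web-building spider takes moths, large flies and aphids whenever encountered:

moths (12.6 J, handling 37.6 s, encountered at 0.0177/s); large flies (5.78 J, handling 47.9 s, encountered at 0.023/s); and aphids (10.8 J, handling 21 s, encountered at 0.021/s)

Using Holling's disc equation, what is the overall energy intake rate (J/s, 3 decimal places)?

R = Σλ_iE_i / (1 + Σλ_ih_i)
Numerator: 0.0177×12.6 + 0.023×5.78 + 0.021×10.8 = 0.5828
Denominator: 1 + 0.0177×37.6 + 0.023×47.9 + 0.021×21 = 3.208
R = 0.5828/3.208 = 0.1816 J/s

0.182 J/s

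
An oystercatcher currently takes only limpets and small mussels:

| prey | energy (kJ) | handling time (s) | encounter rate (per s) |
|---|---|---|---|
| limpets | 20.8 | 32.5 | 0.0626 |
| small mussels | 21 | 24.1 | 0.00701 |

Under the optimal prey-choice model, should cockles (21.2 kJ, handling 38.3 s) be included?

On limpets and small mussels alone, R = ΣλE/(1+Σλh) = 1.449/3.203 = 0.4524 kJ/s.
Profitability of cockles: 21.2/38.3 = 0.5535 kJ/s.
Since 0.5535 > R, including cockles increases the long-run rate.

Yes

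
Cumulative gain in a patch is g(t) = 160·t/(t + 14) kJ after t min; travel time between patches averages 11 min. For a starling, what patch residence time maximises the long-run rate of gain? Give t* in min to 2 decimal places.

12.41 min

By the marginal value theorem, leave when the instantaneous gain rate g'(t) equals the habitat-wide average g(t)/(T + t).
g'(t) = 160·14/(t + 14)². Setting 160·14/(t+14)² = 160t/[(t+14)(11+t)] gives 14(11+t) = t(t+14), so t² = 14×11 = 154.
t* = √154 = 12.41 min.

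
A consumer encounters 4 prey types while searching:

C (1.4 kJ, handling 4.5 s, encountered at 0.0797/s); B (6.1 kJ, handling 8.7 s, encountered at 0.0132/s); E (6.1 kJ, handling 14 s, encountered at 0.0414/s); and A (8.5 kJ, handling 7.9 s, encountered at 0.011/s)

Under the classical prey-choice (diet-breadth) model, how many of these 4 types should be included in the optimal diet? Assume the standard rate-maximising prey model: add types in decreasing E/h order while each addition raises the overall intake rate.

Rank by E/h (kJ/s): A 1.08, B 0.701, E 0.436, C 0.311. Include each in turn until the next type's E/h falls below the running intake rate.
Rate on top 1: 0.08602. B: 0.701 > 0.08602 → include.
Rate on top 2: 0.1448. E: 0.436 > 0.1448 → include.
Rate on top 3: 0.2395. C: 0.311 > 0.2395 → include.
Optimal diet: A, B, E, C — 4 of 4 types.

4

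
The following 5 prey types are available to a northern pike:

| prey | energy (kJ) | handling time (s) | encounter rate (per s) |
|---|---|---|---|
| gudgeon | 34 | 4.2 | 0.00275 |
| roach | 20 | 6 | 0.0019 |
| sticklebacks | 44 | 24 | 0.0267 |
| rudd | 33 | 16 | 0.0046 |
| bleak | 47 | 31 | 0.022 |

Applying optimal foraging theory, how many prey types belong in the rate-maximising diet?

5

E/h in descending order: gudgeon 8.1, roach 3.33, rudd 2.06, sticklebacks 1.83, bleak 1.52 kJ/s. The optimal diet is the largest prefix of this list for which every included type satisfies E_i/h_i > R on the types above it.
Rate on top 1: 0.09243. roach: 3.33 > 0.09243 → include.
Rate on top 2: 0.1285. rudd: 2.06 > 0.1285 → include.
Rate on top 3: 0.2584. sticklebacks: 1.83 > 0.2584 → include.
Rate on top 4: 0.8393. bleak: 1.52 > 0.8393 → include.
Optimal diet: gudgeon, roach, rudd, sticklebacks, bleak — 5 of 5 types.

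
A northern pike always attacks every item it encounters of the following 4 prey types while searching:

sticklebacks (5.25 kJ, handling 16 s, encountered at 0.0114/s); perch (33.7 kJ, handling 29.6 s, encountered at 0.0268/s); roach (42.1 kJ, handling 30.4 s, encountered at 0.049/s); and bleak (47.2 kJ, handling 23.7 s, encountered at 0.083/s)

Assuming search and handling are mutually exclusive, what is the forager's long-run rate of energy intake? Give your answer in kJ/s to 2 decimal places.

R = Σλ_iE_i / (1 + Σλ_ih_i)
Numerator: 0.0114×5.25 + 0.0268×33.7 + 0.049×42.1 + 0.083×47.2 = 6.944
Denominator: 1 + 0.0114×16 + 0.0268×29.6 + 0.049×30.4 + 0.083×23.7 = 5.432
R = 6.944/5.432 = 1.278 kJ/s

1.28 kJ/s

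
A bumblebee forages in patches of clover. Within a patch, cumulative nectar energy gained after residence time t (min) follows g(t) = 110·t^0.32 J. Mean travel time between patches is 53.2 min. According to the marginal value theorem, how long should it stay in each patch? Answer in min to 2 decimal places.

Optimal t* satisfies g'(t*) = g(t*)/(T + t*).
g'(t) = 0.32·110·t^-0.68. Setting 0.32·110·t^-0.68 = 110·t^0.32/(53.2+t) gives 0.32(53.2+t) = t, so 0.68·t = 0.32×53.2.
t* = 0.32×53.2/0.68 = 25.04 min.

25.04 min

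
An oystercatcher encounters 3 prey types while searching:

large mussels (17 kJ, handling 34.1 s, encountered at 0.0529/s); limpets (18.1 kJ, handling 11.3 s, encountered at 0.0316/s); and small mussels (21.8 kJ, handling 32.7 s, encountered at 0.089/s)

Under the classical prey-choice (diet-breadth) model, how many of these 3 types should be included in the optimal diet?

2

E/h in descending order: limpets 1.6, small mussels 0.667, large mussels 0.499 kJ/s. The optimal diet is the largest prefix of this list for which every included type satisfies E_i/h_i > R on the types above it.
Rate on top 1: 0.4215. small mussels: 0.667 > 0.4215 → include.
Rate on top 2: 0.5887. large mussels: 0.499 < 0.5887 → exclude; stop.
Optimal diet: limpets, small mussels — 2 of 3 types.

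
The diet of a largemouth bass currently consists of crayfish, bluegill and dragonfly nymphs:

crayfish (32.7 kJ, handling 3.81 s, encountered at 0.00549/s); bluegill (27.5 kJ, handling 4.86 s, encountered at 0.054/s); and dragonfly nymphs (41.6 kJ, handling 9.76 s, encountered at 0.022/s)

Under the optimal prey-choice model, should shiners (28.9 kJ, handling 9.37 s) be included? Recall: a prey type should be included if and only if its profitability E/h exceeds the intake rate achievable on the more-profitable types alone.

Current rate: (0.00549×32.7 + 0.054×27.5 + 0.022×41.6)/(1 + 0.00549×3.81 + 0.054×4.86 + 0.022×9.76) = 1.722 kJ/s.
shiners: E/h = 28.9/9.37 = 3.084 kJ/s.
3.084 > 1.722, so adding shiners raises the average — include it.

Yes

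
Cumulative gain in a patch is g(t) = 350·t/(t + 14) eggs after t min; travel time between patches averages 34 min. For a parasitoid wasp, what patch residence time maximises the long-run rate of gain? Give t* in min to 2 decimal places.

By the marginal value theorem, leave when the instantaneous gain rate g'(t) equals the habitat-wide average g(t)/(T + t).
g'(t) = 350·14/(t + 14)². Setting 350·14/(t+14)² = 350t/[(t+14)(34+t)] gives 14(34+t) = t(t+14), so t² = 14×34 = 476.
t* = √476 = 21.82 min.

21.82 min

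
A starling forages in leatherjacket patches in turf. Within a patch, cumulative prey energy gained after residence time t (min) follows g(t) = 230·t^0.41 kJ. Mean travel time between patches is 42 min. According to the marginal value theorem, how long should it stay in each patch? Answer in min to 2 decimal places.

29.19 min

Maximise g(t)/(T+t): set derivative to zero → g'(t)(T+t) = g(t).
g'(t) = 0.41·230·t^-0.59. Setting 0.41·230·t^-0.59 = 230·t^0.41/(42+t) gives 0.41(42+t) = t, so 0.59·t = 0.41×42.
t* = 0.41×42/0.59 = 29.19 min.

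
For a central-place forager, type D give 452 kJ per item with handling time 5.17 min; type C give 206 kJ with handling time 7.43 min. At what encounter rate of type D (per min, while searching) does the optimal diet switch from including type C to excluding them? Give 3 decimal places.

The zero-one rule: include type C iff E₂/h₂ > λE₁/(1+λh₁). Equality gives the switch point.
λE₁h₂ = E₂ + λE₂h₁ ⇒ λ = E₂/(E₁h₂ − E₂h₁) = 206/(3358 − 1065) = 0.08983 per min.

0.090 per min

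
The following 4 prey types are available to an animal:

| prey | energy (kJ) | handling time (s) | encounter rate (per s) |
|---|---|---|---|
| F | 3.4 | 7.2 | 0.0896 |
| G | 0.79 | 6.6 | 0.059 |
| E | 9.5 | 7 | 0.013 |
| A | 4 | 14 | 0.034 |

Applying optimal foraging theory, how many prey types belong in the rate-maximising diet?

3

Rank by E/h (kJ/s): E 1.36, F 0.472, A 0.286, G 0.12. Include each in turn until the next type's E/h falls below the running intake rate.
Rate on top 1: 0.1132. F: 0.472 > 0.1132 → include.
Rate on top 2: 0.2466. A: 0.286 > 0.2466 → include.
Rate on top 3: 0.255. G: 0.12 < 0.255 → exclude; stop.
Optimal diet: E, F, A — 3 of 4 types.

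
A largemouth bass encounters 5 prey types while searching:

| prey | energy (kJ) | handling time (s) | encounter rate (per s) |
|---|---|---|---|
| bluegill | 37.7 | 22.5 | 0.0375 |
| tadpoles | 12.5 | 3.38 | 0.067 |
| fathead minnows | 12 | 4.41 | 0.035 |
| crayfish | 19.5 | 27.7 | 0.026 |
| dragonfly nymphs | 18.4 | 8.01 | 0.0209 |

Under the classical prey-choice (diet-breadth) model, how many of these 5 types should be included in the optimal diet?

4

Rank by E/h (kJ/s): tadpoles 3.7, fathead minnows 2.72, dragonfly nymphs 2.3, bluegill 1.68, crayfish 0.704. Include each in turn until the next type's E/h falls below the running intake rate.
Rate on top 1: 0.6829. fathead minnows: 2.72 > 0.6829 → include.
Rate on top 2: 0.9107. dragonfly nymphs: 2.3 > 0.9107 → include.
Rate on top 3: 1.061. bluegill: 1.68 > 1.061 → include.
Rate on top 4: 1.278. crayfish: 0.704 < 1.278 → exclude; stop.
Optimal diet: tadpoles, fathead minnows, dragonfly nymphs, bluegill — 4 of 5 types.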